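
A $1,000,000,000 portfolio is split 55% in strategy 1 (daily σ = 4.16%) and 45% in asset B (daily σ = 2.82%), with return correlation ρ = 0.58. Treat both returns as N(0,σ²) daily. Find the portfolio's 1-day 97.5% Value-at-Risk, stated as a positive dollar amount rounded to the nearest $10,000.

σ_p² = 0.55²·4.16² + 0.45²·2.82² + 2·0.58·0.55·0.45·4.16·2.82 = 10.2133 (%²).
σ_p = √10.2133 = 3.196%.
At 97.5%, z = 1.960.
VaR = 1.960 × 3.196% = 6.264%; on $1,000,000,000 that is $62,640,000.

$62,640,000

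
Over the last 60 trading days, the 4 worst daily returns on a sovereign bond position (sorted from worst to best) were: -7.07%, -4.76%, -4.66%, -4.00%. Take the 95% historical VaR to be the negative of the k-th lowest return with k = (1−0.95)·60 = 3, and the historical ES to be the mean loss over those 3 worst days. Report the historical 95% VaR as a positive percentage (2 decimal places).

4.66%

k = 3; the 3rd lowest return is -4.66%, so VaR = 4.66%.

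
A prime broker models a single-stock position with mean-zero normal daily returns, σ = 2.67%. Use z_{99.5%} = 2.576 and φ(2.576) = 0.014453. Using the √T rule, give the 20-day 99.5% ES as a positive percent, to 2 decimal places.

34.52%

σ_{20d} = 2.67% × √20 = 11.941%.
ES multiplier = φ(z)/(1−α) = 0.014453/0.005 = 2.891.
ES = 11.941% × 2.891 = 34.521%.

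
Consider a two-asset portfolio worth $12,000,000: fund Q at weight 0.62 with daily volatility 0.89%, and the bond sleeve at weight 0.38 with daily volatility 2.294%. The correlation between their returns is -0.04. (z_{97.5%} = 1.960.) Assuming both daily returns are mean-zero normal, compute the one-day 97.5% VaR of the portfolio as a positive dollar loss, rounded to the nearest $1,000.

σ_p² = 0.62²·0.89² + 0.38²·2.294² + 2·-0.04·0.62·0.38·0.89·2.294 = 1.0259 (%²).
σ_p = √1.0259 = 1.013%.
VaR = 1.960 × 1.013% = 1.985%; on $12,000,000 that is $238,200.

$238,000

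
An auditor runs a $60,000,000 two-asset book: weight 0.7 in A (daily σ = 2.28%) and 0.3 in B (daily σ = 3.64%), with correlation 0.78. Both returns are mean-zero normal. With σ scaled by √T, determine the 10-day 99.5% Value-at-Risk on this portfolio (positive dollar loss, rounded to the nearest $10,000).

σ_p = √(0.7²·2.28² + 0.3²·3.64² + 2·0.78·0.7·0.3·2.28·3.64) = 2.541%.
σ_{10d} = 2.541% × √10 = 8.035%.
z(99.5%) = 2.576.
VaR = 2.576 × 8.035% = 20.698%; on $60,000,000 that is $12,418,800.

$12,420,000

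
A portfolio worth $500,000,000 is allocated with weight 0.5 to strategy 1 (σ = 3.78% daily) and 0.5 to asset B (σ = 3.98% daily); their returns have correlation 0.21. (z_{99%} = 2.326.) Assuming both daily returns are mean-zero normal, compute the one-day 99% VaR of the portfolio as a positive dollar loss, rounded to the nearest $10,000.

σ_p² = 0.5²·3.78² + 0.5²·3.98² + 2·0.21·0.5·0.5·3.78·3.98 = 9.1119 (%²).
σ_p = √9.1119 = 3.019%.
VaR = 2.326 × 3.019% = 7.022%; on $500,000,000 that is $35,110,000.

$35,110,000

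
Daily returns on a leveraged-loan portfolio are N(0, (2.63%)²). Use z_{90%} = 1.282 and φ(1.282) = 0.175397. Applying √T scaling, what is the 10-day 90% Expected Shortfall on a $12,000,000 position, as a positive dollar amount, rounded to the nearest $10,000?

$1,750,000

σ_{10d} = 2.63% × √10 = 8.317%.
ES multiplier = φ(z)/(1−α) = 0.175397/0.1 = 1.754.
ES = 8.317% × 1.754 = 14.588%; on $12,000,000: $1,750,560.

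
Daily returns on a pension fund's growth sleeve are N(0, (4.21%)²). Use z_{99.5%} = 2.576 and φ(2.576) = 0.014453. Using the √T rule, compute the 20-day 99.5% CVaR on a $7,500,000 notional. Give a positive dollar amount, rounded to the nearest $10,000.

σ_{20d} = 4.21% × √20 = 18.828%.
ES multiplier = φ(z)/(1−α) = 0.014453/0.005 = 2.891.
ES = 18.828% × 2.891 = 54.432%; on $7,500,000: $4,082,400.

$4,080,000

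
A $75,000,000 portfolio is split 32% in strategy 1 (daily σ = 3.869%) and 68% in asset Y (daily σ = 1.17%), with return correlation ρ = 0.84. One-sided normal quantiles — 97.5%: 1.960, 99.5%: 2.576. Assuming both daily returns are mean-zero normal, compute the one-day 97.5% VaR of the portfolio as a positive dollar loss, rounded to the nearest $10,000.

σ_p² = 0.32²·3.869² + 0.68²·1.17² + 2·0.84·0.32·0.68·3.869·1.17 = 3.8206 (%²).
σ_p = √3.8206 = 1.955%.
VaR = 1.960 × 1.955% = 3.832%; on $75,000,000 that is $2,874,000.

$2,870,000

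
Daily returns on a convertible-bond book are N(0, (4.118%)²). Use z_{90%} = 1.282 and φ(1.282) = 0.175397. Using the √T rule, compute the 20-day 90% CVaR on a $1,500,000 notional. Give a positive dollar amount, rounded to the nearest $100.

σ_{20d} = 4.118% × √20 = 18.416%.
ES multiplier = φ(z)/(1−α) = 0.175397/0.1 = 1.754.
ES = 18.416% × 1.754 = 32.302%; on $1,500,000: $484,530.

$484,500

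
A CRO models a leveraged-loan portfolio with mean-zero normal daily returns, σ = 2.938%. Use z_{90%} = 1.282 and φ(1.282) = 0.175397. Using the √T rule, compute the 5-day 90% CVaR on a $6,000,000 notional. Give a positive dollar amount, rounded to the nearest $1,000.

σ_{5d} = 2.938% × √5 = 6.570%.
ES multiplier = φ(z)/(1−α) = 0.175397/0.1 = 1.754.
ES = 6.570% × 1.754 = 11.524%; on $6,000,000: $691,440.

$691,000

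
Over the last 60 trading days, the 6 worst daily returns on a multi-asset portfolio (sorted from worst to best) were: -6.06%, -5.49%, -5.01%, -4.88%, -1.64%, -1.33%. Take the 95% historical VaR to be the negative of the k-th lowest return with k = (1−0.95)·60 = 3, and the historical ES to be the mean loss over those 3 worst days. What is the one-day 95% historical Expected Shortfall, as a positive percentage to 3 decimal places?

5.520%

The 3 worst returns sum to -16.56%.
ES = −(-16.56%) / 3 = 5.52% ≈ 5.520%.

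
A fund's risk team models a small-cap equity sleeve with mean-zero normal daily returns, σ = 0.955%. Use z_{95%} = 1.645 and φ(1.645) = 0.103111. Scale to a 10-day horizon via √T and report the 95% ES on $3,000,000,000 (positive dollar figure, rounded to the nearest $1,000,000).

$187,000,000

σ_{10d} = 0.955% × √10 = 3.020%.
ES multiplier = φ(z)/(1−α) = 0.103111/0.05 = 2.062.
ES = 3.020% × 2.062 = 6.227%; on $3,000,000,000: $186,810,000.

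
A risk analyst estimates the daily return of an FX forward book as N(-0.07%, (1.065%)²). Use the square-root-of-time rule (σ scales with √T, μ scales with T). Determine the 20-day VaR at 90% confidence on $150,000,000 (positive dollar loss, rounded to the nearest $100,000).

$11,300,000

At 90%, z = 1.282.
σ_{20d} = 1.065% × √20 = 4.763%; μ_{20d} = 20 × -0.07% = -1.400%.
VaR = −(-1.400%) + 1.282 × 4.763% = 7.506%.
On $150,000,000: 0.07506 × $150,000,000 = $11,259,000.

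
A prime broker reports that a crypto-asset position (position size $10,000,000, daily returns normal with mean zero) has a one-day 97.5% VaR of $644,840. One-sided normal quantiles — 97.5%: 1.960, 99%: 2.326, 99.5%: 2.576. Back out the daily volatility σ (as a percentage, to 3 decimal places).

VaR as a fraction: $644,840 / $10,000,000 = 6.448%.
σ = VaR / z = 6.448% / 1.960 = 3.290%.

3.290%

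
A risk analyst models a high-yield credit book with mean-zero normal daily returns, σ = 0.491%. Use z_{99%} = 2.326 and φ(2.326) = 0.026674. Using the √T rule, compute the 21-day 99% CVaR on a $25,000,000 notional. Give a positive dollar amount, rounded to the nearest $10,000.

σ_{21d} = 0.491% × √21 = 2.250%.
ES multiplier = φ(z)/(1−α) = 0.026674/0.01 = 2.667.
ES = 2.250% × 2.667 = 6.001%; on $25,000,000: $1,500,250.

$1,500,000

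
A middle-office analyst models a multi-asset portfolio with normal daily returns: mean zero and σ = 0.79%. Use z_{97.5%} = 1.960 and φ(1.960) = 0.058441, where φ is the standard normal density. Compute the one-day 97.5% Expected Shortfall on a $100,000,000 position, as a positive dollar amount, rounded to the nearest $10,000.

$1,850,000

Tail multiplier: φ(z)/(1−α) = 0.058441 / 0.025 = 2.338.
ES = 0.79% × 2.338 = 1.847%.
On $100,000,000: 0.01847 × $100,000,000 = $1,847,000.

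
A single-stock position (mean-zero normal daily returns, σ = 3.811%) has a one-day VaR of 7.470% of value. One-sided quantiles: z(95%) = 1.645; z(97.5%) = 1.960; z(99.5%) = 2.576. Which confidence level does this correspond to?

97.5%

Implied z = VaR/σ = 7.470 / 3.811 = 1.960.
This matches z(97.5%) = 1.960.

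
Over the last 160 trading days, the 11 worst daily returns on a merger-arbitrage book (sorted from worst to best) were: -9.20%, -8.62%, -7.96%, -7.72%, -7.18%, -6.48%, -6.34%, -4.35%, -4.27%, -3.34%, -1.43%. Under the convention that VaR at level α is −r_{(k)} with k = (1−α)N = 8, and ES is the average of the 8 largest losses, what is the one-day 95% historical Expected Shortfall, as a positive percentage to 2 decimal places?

The 8 worst returns sum to -57.85%.
ES = −(-57.85%) / 8 = 7.23125% ≈ 7.23%.

7.23%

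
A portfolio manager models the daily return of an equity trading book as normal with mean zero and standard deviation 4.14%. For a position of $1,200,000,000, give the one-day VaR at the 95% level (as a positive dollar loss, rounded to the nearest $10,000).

$81,720,000

At 95% one-sided, z = 1.645.
VaR = z·σ = 1.645 × 4.14% = 6.810%.
On $1,200,000,000: 0.06810 × $1,200,000,000 = $81,720,000.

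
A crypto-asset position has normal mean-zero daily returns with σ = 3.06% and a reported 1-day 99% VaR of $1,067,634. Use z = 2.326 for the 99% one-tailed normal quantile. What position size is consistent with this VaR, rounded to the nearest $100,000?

VaR as a fraction of value: z·σ = 2.326 × 3.06% = 7.11756%.
Position = $1,067,634 / 0.0711756 = $15,000,000.

$15,000,000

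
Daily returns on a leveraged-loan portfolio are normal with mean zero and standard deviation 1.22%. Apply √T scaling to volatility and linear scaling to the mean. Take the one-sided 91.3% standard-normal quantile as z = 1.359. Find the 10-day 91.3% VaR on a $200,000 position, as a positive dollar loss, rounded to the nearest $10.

$10,490

σ_{10d} = 1.22% × √10 = 3.858%.
VaR = 1.359 × 3.858% = 5.243%.
On $200,000: 0.05243 × $200,000 = $10,486.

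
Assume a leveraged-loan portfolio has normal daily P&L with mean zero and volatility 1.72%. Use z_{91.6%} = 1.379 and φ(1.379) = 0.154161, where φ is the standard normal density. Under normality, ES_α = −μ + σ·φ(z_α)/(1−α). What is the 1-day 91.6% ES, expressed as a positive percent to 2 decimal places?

3.16%

Tail multiplier: φ(z)/(1−α) = 0.154161 / 0.084 = 1.835.
ES = 1.72% × 1.835 = 3.156%.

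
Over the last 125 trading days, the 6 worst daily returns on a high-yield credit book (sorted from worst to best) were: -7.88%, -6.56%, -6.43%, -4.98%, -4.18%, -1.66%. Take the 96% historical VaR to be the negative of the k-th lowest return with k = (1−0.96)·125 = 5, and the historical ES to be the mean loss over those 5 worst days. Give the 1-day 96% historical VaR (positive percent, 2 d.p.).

k = 5; the 5th lowest return is -4.18%, so VaR = 4.18%.

4.18%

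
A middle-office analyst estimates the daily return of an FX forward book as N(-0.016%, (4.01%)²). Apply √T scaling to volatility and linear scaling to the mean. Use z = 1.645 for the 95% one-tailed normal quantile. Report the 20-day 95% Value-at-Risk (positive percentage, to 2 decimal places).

29.82%

σ_{20d} = 4.01% × √20 = 17.933%; μ_{20d} = 20 × -0.016% = -0.320%.
VaR = −(-0.320%) + 1.645 × 17.933% = 29.820%.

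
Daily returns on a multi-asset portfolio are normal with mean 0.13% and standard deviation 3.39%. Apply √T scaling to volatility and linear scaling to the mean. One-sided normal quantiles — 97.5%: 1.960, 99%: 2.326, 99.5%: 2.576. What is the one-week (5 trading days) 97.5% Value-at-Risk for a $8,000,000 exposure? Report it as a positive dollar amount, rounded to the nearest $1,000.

σ_{5d} = 3.39% × √5 = 7.580%; μ_{5d} = 5 × 0.13% = 0.650%.
VaR = −(0.650%) + 1.960 × 7.580% = 14.207%.
On $8,000,000: 0.14207 × $8,000,000 = $1,136,560.

$1,137,000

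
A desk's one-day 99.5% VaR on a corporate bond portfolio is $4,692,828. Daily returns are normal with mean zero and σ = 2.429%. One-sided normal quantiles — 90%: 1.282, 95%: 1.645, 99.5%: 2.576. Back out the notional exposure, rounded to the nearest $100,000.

$75,000,000

VaR as a fraction of value: z·σ = 2.576 × 2.429% = 6.2571%.
Position = $4,692,828 / 0.062571 = $75,000,000.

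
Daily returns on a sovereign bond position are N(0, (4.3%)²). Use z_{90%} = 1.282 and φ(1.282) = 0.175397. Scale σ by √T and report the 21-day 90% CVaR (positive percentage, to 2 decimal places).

σ_{21d} = 4.3% × √21 = 19.705%.
ES multiplier = φ(z)/(1−α) = 0.175397/0.1 = 1.754.
ES = 19.705% × 1.754 = 34.563%.

34.56%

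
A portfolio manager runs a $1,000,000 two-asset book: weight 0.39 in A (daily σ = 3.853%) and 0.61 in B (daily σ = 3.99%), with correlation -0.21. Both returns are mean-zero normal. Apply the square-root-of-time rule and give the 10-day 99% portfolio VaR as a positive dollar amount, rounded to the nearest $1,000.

$190,000

σ_p = √(0.39²·3.853² + 0.61²·3.99² + 2·-0.21·0.39·0.61·3.853·3.99) = 2.578%.
σ_{10d} = 2.578% × √10 = 8.152%.
z(99%) = 2.326.
VaR = 2.326 × 8.152% = 18.962%; on $1,000,000 that is $189,620.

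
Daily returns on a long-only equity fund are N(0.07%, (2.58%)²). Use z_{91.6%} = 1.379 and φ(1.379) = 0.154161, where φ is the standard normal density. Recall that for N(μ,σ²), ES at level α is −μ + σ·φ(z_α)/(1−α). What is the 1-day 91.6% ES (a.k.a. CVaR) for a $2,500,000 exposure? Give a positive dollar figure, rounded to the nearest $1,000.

$117,000

Tail multiplier: φ(z)/(1−α) = 0.154161 / 0.084 = 1.835.
ES = −(0.07%) + 2.58% × 1.835 = 4.664%.
On $2,500,000: 0.04664 × $2,500,000 = $116,600.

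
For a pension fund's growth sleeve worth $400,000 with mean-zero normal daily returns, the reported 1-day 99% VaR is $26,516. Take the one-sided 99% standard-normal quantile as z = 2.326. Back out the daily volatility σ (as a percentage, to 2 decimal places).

VaR as a fraction: $26,516 / $400,000 = 6.629%.
σ = VaR / z = 6.629% / 2.326 = 2.850%.

2.85%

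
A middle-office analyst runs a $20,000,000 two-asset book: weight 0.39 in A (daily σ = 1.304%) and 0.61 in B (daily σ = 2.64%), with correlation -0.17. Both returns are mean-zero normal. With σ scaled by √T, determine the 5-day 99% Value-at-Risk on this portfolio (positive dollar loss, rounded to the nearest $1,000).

$1,669,000

σ_p = √(0.39²·1.304² + 0.61²·2.64² + 2·-0.17·0.39·0.61·1.304·2.64) = 1.604%.
σ_{5d} = 1.604% × √5 = 3.587%.
z(99%) = 2.326.
VaR = 2.326 × 3.587% = 8.343%; on $20,000,000 that is $1,668,600.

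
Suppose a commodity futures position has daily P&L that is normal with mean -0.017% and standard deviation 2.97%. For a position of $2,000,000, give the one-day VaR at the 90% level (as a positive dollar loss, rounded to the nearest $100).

At 90% one-sided, z = 1.282.
VaR = −μ + z·σ = −(-0.017%) + 1.282 × 2.97% = 3.825%.
On $2,000,000: 0.03825 × $2,000,000 = $76,500.

$76,500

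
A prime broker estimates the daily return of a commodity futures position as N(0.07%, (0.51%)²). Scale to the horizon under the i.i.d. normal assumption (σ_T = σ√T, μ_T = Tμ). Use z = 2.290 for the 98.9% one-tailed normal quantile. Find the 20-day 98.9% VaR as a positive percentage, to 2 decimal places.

3.82%

σ_{20d} = 0.51% × √20 = 2.281%; μ_{20d} = 20 × 0.07% = 1.400%.
VaR = −(1.400%) + 2.290 × 2.281% = 3.823%.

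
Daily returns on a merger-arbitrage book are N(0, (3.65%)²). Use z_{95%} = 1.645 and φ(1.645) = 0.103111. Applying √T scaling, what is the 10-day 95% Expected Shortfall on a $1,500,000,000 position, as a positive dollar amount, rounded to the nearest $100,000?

σ_{10d} = 3.65% × √10 = 11.542%.
ES multiplier = φ(z)/(1−α) = 0.103111/0.05 = 2.062.
ES = 11.542% × 2.062 = 23.800%; on $1,500,000,000: $357,000,000.

$357,000,000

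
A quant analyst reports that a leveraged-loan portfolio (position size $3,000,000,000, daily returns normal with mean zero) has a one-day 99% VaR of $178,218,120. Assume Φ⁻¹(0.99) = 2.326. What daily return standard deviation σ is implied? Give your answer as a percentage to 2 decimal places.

2.55%

VaR as a fraction: $178,218,120 / $3,000,000,000 = 5.941%.
σ = VaR / z = 5.941% / 2.326 = 2.554%.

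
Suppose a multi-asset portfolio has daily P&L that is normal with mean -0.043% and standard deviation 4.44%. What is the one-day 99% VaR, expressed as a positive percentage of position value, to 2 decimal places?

10.37%

At 99% one-sided, z = 2.326.
VaR = −μ + z·σ = −(-0.043%) + 2.326 × 4.44% = 10.370%.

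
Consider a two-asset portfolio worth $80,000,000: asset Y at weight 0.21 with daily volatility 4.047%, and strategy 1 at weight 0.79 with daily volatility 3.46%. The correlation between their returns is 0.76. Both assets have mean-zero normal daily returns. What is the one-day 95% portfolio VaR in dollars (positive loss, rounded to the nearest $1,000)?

$4,506,000

σ_p² = 0.21²·4.047² + 0.79²·3.46² + 2·0.76·0.21·0.79·4.047·3.46 = 11.7248 (%²).
σ_p = √11.7248 = 3.424%.
At 95%, z = 1.645.
VaR = 1.645 × 3.424% = 5.632%; on $80,000,000 that is $4,505,600.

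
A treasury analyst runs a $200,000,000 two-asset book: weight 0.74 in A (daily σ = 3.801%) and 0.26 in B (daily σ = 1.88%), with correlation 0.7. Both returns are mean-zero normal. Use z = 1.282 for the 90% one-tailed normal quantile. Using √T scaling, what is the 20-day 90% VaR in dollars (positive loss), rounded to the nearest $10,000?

$36,400,000

σ_p = √(0.74²·3.801² + 0.26²·1.88² + 2·0.7·0.74·0.26·3.801·1.88) = 3.174%.
σ_{20d} = 3.174% × √20 = 14.195%.
VaR = 1.282 × 14.195% = 18.198%; on $200,000,000 that is $36,396,000.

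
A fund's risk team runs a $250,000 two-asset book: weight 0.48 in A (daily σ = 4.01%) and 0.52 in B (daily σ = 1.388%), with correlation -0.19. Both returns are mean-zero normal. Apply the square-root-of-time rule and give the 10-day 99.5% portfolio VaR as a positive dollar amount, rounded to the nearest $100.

σ_p = √(0.48²·4.01² + 0.52²·1.388² + 2·-0.19·0.48·0.52·4.01·1.388) = 1.923%.
σ_{10d} = 1.923% × √10 = 6.081%.
z(99.5%) = 2.576.
VaR = 2.576 × 6.081% = 15.665%; on $250,000 that is $39,162.

$39,200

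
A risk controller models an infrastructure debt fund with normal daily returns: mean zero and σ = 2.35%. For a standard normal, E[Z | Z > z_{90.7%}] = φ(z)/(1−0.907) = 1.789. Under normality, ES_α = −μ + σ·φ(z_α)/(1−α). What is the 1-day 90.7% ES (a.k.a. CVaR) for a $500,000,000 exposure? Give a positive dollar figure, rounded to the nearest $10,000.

ES = 2.35% × 1.789 = 4.204%.
On $500,000,000: 0.04204 × $500,000,000 = $21,020,000.

$21,020,000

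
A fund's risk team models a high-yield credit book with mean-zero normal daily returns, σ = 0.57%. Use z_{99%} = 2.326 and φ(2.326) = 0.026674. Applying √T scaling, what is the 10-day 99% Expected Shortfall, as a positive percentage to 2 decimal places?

σ_{10d} = 0.57% × √10 = 1.802%.
ES multiplier = φ(z)/(1−α) = 0.026674/0.01 = 2.667.
ES = 1.802% × 2.667 = 4.806%.

4.81%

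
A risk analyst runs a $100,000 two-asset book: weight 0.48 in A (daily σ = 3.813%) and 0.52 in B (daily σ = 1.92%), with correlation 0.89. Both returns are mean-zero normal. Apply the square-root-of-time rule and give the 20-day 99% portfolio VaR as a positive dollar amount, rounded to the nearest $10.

$28,680

σ_p = √(0.48²·3.813² + 0.52²·1.92² + 2·0.89·0.48·0.52·3.813·1.92) = 2.757%.
σ_{20d} = 2.757% × √20 = 12.330%.
z(99%) = 2.326.
VaR = 2.326 × 12.330% = 28.680%; on $100,000 that is $28,680.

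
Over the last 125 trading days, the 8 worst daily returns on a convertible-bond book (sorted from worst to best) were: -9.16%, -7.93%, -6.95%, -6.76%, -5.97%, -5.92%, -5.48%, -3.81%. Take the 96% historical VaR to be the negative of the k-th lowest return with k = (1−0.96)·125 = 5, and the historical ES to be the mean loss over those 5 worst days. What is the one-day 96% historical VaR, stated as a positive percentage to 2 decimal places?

k = 5; the 5th lowest return is -5.97%, so VaR = 5.97%.

5.97%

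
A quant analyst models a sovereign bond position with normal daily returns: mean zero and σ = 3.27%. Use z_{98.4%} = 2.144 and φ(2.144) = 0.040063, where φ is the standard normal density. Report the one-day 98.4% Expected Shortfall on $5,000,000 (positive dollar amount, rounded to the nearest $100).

Tail multiplier: φ(z)/(1−α) = 0.040063 / 0.016 = 2.504.
ES = 3.27% × 2.504 = 8.188%.
On $5,000,000: 0.08188 × $5,000,000 = $409,400.

$409,400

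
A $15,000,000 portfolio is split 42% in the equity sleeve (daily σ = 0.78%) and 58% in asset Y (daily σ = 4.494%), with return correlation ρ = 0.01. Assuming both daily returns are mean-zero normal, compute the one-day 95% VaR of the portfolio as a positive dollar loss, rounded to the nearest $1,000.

$649,000

σ_p² = 0.42²·0.78² + 0.58²·4.494² + 2·0.01·0.42·0.58·0.78·4.494 = 6.9183 (%²).
σ_p = √6.9183 = 2.630%.
At 95%, z = 1.645.
VaR = 1.645 × 2.630% = 4.326%; on $15,000,000 that is $648,900.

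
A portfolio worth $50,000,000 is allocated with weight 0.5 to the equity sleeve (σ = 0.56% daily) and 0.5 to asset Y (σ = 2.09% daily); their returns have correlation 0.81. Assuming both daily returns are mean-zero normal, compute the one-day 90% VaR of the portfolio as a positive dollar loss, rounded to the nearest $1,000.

$822,000

σ_p² = 0.5²·0.56² + 0.5²·2.09² + 2·0.81·0.5·0.5·0.56·2.09 = 1.6444 (%²).
σ_p = √1.6444 = 1.282%.
At 90%, z = 1.282.
VaR = 1.282 × 1.282% = 1.644%; on $50,000,000 that is $822,000.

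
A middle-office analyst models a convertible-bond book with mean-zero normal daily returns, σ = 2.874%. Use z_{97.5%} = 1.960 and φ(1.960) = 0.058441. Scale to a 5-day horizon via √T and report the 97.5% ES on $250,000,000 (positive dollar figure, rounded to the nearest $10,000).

$37,560,000

σ_{5d} = 2.874% × √5 = 6.426%.
ES multiplier = φ(z)/(1−α) = 0.058441/0.025 = 2.338.
ES = 6.426% × 2.338 = 15.024%; on $250,000,000: $37,560,000.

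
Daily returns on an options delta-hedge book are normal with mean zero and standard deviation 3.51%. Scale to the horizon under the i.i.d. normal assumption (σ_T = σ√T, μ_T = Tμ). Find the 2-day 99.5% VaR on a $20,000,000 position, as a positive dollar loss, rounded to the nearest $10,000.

$2,560,000

At 99.5%, z = 2.576.
σ_{2d} = 3.51% × √2 = 4.964%.
VaR = 2.576 × 4.964% = 12.787%.
On $20,000,000: 0.12787 × $20,000,000 = $2,557,400.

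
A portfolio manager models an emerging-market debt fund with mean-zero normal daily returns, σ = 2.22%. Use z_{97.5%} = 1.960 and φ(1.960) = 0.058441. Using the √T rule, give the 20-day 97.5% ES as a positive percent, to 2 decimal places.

23.21%

σ_{20d} = 2.22% × √20 = 9.928%.
ES multiplier = φ(z)/(1−α) = 0.058441/0.025 = 2.338.
ES = 9.928% × 2.338 = 23.212%.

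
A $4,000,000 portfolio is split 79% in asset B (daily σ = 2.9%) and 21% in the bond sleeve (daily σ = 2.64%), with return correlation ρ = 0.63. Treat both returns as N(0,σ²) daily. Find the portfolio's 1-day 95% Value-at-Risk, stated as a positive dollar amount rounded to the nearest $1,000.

σ_p² = 0.79²·2.9² + 0.21²·2.64² + 2·0.63·0.79·0.21·2.9·2.64 = 7.1564 (%²).
σ_p = √7.1564 = 2.675%.
At 95%, z = 1.645.
VaR = 1.645 × 2.675% = 4.400%; on $4,000,000 that is $176,000.

$176,000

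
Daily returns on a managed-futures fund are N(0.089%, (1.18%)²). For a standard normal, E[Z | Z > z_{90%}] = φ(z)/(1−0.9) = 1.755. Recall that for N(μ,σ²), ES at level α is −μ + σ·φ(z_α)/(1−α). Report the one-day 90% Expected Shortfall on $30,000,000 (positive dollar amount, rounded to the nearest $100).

$594,600

ES = −(0.089%) + 1.18% × 1.755 = 1.982%.
On $30,000,000: 0.01982 × $30,000,000 = $594,600.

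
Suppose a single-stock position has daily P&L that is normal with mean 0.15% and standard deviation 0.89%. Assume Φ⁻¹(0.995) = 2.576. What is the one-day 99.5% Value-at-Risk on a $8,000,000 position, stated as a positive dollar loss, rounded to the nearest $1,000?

$171,000

VaR = −μ + z·σ = −(0.15%) + 2.576 × 0.89% = 2.143%.
On $8,000,000: 0.02143 × $8,000,000 = $171,440.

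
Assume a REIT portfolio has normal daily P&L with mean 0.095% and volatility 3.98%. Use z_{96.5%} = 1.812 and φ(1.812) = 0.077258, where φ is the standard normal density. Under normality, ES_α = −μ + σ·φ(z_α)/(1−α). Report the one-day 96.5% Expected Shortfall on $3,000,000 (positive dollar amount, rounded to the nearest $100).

$260,700

Tail multiplier: φ(z)/(1−α) = 0.077258 / 0.035 = 2.207.
ES = −(0.095%) + 3.98% × 2.207 = 8.689%.
On $3,000,000: 0.08689 × $3,000,000 = $260,670.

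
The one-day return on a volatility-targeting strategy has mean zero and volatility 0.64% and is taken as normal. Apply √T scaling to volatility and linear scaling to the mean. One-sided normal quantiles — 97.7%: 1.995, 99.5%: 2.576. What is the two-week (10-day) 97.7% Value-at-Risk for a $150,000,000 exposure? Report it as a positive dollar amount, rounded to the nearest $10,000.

σ_{10d} = 0.64% × √10 = 2.024%.
VaR = 1.995 × 2.024% = 4.038%.
On $150,000,000: 0.04038 × $150,000,000 = $6,057,000.

$6,060,000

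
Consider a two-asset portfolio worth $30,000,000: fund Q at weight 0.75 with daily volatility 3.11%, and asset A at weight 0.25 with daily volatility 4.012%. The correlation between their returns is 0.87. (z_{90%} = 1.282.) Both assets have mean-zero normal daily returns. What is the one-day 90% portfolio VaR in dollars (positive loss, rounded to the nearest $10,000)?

$1,250,000

σ_p² = 0.75²·3.11² + 0.25²·4.012² + 2·0.87·0.75·0.25·3.11·4.012 = 10.5173 (%²).
σ_p = √10.5173 = 3.243%.
VaR = 1.282 × 3.243% = 4.158%; on $30,000,000 that is $1,247,400.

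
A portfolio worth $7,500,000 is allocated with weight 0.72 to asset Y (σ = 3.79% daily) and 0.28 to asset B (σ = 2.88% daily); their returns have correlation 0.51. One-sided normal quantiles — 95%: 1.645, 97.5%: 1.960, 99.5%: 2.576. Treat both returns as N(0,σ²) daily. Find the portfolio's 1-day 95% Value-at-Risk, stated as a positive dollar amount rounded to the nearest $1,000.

σ_p² = 0.72²·3.79² + 0.28²·2.88² + 2·0.51·0.72·0.28·3.79·2.88 = 10.3411 (%²).
σ_p = √10.3411 = 3.216%.
VaR = 1.645 × 3.216% = 5.290%; on $7,500,000 that is $396,750.

$397,000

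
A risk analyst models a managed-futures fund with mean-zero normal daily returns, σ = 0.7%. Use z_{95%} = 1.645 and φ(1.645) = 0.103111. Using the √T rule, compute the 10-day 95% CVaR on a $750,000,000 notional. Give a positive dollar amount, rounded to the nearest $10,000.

$34,240,000

σ_{10d} = 0.7% × √10 = 2.214%.
ES multiplier = φ(z)/(1−α) = 0.103111/0.05 = 2.062.
ES = 2.214% × 2.062 = 4.565%; on $750,000,000: $34,237,500.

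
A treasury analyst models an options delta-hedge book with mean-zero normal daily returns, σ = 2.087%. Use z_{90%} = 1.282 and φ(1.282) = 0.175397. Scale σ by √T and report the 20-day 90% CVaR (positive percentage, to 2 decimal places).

σ_{20d} = 2.087% × √20 = 9.333%.
ES multiplier = φ(z)/(1−α) = 0.175397/0.1 = 1.754.
ES = 9.333% × 1.754 = 16.370%.

16.37%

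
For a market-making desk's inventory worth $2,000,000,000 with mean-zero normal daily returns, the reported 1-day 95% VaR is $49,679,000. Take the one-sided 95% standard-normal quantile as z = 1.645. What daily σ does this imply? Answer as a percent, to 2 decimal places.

VaR as a fraction: $49,679,000 / $2,000,000,000 = 2.484%.
σ = VaR / z = 2.484% / 1.645 = 1.510%.

1.51%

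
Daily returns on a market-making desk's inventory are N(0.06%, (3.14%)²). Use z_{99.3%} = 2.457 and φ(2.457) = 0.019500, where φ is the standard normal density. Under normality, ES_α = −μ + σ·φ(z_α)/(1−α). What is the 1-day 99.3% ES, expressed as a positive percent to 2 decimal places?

Tail multiplier: φ(z)/(1−α) = 0.019500 / 0.007 = 2.786.
ES = −(0.06%) + 3.14% × 2.786 = 8.688%.

8.69%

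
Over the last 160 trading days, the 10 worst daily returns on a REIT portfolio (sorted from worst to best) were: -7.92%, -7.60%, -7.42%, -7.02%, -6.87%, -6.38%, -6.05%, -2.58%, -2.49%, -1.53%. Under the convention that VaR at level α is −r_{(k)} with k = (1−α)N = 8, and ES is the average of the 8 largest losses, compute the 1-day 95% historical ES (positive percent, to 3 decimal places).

6.480%

The 8 worst returns sum to -51.84%.
ES = −(-51.84%) / 8 = 6.48% ≈ 6.480%.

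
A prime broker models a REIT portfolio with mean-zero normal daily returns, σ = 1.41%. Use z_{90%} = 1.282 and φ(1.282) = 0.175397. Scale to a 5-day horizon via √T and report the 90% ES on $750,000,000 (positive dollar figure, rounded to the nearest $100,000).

$41,500,000

σ_{5d} = 1.41% × √5 = 3.153%.
ES multiplier = φ(z)/(1−α) = 0.175397/0.1 = 1.754.
ES = 3.153% × 1.754 = 5.530%; on $750,000,000: $41,475,000.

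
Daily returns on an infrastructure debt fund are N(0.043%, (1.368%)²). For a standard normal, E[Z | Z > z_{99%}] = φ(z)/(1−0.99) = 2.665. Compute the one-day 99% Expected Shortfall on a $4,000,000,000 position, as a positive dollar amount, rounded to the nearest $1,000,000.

ES = −(0.043%) + 1.368% × 2.665 = 3.603%.
On $4,000,000,000: 0.03603 × $4,000,000,000 = $144,120,000.

$144,000,000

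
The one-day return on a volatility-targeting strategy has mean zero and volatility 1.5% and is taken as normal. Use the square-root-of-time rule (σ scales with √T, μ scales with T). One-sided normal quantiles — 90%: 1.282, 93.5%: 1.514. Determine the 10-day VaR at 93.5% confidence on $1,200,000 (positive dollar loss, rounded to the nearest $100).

σ_{10d} = 1.5% × √10 = 4.743%.
VaR = 1.514 × 4.743% = 7.181%.
On $1,200,000: 0.07181 × $1,200,000 = $86,172.

$86,200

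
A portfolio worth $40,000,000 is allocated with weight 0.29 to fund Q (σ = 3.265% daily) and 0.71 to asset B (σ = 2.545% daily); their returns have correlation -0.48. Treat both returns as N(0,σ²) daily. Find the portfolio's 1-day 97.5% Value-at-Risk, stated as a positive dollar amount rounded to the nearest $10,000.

$1,240,000

σ_p² = 0.29²·3.265² + 0.71²·2.545² + 2·-0.48·0.29·0.71·3.265·2.545 = 2.5191 (%²).
σ_p = √2.5191 = 1.587%.
At 97.5%, z = 1.960.
VaR = 1.960 × 1.587% = 3.111%; on $40,000,000 that is $1,244,400.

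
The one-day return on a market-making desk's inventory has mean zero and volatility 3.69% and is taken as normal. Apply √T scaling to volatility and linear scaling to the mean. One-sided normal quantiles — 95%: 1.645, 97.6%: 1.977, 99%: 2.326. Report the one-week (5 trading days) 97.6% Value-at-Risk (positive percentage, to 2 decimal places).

16.31%

σ_{5d} = 3.69% × √5 = 8.251%.
VaR = 1.977 × 8.251% = 16.312%.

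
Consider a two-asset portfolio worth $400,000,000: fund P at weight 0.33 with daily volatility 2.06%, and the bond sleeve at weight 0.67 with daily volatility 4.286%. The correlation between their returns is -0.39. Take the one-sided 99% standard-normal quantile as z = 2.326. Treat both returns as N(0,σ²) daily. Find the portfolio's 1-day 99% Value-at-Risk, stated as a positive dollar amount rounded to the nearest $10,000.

σ_p² = 0.33²·2.06² + 0.67²·4.286² + 2·-0.39·0.33·0.67·2.06·4.286 = 7.1857 (%²).
σ_p = √7.1857 = 2.681%.
VaR = 2.326 × 2.681% = 6.236%; on $400,000,000 that is $24,944,000.

$24,940,000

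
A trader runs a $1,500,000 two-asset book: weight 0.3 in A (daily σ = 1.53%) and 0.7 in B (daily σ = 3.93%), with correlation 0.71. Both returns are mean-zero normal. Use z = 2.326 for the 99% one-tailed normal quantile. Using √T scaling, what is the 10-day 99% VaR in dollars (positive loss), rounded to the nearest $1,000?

σ_p = √(0.3²·1.53² + 0.7²·3.93² + 2·0.71·0.3·0.7·1.53·3.93) = 3.094%.
σ_{10d} = 3.094% × √10 = 9.784%.
VaR = 2.326 × 9.784% = 22.758%; on $1,500,000 that is $341,370.

$341,000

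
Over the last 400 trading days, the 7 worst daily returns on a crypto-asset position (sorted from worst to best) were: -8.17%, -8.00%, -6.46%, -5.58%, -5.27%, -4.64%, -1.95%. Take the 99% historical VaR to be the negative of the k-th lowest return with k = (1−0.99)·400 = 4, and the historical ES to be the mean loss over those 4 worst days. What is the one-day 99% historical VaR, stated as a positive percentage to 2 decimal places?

k = 4; the 4th lowest return is -5.58%, so VaR = 5.58%.

5.58%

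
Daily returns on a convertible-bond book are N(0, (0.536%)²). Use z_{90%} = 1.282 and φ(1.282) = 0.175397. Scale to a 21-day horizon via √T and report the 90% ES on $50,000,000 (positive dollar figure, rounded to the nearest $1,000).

$2,154,000

σ_{21d} = 0.536% × √21 = 2.456%.
ES multiplier = φ(z)/(1−α) = 0.175397/0.1 = 1.754.
ES = 2.456% × 1.754 = 4.308%; on $50,000,000: $2,154,000.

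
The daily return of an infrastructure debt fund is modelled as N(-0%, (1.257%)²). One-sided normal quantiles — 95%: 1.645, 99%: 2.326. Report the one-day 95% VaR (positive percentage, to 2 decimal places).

2.07%

VaR = z·σ = 1.645 × 1.257% = 2.068%.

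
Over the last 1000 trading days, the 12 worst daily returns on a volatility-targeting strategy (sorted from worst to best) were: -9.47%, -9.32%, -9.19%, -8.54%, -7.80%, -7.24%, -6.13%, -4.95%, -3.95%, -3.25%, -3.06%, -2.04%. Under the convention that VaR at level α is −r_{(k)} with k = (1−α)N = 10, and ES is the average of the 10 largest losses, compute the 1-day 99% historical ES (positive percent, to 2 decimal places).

The 10 worst returns sum to -69.84%.
ES = −(-69.84%) / 10 = 6.984% ≈ 6.98%.

6.98%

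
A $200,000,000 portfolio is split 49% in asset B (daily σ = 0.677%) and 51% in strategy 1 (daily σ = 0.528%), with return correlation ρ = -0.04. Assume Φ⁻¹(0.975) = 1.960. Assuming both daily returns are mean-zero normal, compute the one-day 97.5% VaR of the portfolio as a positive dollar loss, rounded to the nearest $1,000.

$1,642,000

σ_p² = 0.49²·0.677² + 0.51²·0.528² + 2·-0.04·0.49·0.51·0.677·0.528 = 0.1754 (%²).
σ_p = √0.1754 = 0.419%.
VaR = 1.960 × 0.419% = 0.821%; on $200,000,000 that is $1,642,000.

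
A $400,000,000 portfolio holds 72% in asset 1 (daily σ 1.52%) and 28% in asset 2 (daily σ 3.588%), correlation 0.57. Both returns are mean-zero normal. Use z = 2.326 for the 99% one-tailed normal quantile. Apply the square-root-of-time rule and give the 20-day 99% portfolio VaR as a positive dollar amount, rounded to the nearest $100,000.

σ_p = √(0.72²·1.52² + 0.28²·3.588² + 2·0.57·0.72·0.28·1.52·3.588) = 1.860%.
σ_{20d} = 1.860% × √20 = 8.318%.
VaR = 2.326 × 8.318% = 19.348%; on $400,000,000 that is $77,392,000.

$77,400,000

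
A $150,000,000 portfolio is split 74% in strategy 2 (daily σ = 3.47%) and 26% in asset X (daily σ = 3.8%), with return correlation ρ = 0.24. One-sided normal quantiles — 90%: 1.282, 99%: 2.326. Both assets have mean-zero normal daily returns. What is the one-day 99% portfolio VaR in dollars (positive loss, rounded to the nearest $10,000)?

σ_p² = 0.74²·3.47² + 0.26²·3.8² + 2·0.24·0.74·0.26·3.47·3.8 = 8.7875 (%²).
σ_p = √8.7875 = 2.964%.
VaR = 2.326 × 2.964% = 6.894%; on $150,000,000 that is $10,341,000.

$10,340,000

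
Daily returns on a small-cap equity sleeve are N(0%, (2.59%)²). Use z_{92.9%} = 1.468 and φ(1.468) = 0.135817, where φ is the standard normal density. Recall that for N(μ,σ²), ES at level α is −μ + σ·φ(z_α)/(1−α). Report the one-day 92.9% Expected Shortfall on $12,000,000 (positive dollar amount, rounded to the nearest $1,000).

Tail multiplier: φ(z)/(1−α) = 0.135817 / 0.071 = 1.913.
ES = 2.59% × 1.913 = 4.955%.
On $12,000,000: 0.04955 × $12,000,000 = $594,600.

$595,000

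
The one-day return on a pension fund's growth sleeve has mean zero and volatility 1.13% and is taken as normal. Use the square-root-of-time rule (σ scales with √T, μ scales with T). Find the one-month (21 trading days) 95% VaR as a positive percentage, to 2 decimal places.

8.52%

At 95%, z = 1.645.
σ_{21d} = 1.13% × √21 = 5.178%.
VaR = 1.645 × 5.178% = 8.518%.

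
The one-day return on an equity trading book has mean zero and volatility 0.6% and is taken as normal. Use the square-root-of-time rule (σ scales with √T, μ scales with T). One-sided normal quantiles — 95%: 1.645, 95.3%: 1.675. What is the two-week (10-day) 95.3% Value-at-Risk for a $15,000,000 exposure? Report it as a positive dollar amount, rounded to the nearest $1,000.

σ_{10d} = 0.6% × √10 = 1.897%.
VaR = 1.675 × 1.897% = 3.177%.
On $15,000,000: 0.03177 × $15,000,000 = $476,550.

$477,000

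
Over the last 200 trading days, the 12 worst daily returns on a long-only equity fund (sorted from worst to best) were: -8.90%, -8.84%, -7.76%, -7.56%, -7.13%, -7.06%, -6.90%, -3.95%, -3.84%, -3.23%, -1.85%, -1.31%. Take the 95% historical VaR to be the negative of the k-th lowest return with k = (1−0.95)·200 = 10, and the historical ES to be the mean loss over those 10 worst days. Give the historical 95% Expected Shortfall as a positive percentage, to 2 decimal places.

The 10 worst returns sum to -65.17%.
ES = −(-65.17%) / 10 = 6.517% ≈ 6.52%.

6.52%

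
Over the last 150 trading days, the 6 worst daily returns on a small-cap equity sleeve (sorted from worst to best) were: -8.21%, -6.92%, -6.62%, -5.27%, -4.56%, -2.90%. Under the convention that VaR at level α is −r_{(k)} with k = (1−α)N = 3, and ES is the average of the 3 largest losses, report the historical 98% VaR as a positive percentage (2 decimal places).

6.62%

k = 3; the 3rd lowest return is -6.62%, so VaR = 6.62%.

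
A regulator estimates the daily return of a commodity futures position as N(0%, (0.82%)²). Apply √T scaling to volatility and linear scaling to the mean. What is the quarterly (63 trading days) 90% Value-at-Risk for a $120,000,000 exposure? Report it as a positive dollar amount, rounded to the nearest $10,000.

$10,010,000

At 90%, z = 1.282.
σ_{63d} = 0.82% × √63 = 6.509%.
VaR = 1.282 × 6.509% = 8.345%.
On $120,000,000: 0.08345 × $120,000,000 = $10,014,000.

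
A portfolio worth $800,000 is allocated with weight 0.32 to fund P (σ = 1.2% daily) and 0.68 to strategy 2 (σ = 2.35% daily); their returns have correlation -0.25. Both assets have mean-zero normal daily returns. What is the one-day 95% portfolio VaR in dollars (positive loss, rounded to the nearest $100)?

σ_p² = 0.32²·1.2² + 0.68²·2.35² + 2·-0.25·0.32·0.68·1.2·2.35 = 2.3942 (%²).
σ_p = √2.3942 = 1.547%.
At 95%, z = 1.645.
VaR = 1.645 × 1.547% = 2.545%; on $800,000 that is $20,360.

$20,400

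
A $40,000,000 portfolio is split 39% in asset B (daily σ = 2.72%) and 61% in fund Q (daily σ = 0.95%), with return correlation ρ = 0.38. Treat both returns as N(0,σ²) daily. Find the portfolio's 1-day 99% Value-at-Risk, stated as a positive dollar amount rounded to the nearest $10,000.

$1,290,000

σ_p² = 0.39²·2.72² + 0.61²·0.95² + 2·0.38·0.39·0.61·2.72·0.95 = 1.9283 (%²).
σ_p = √1.9283 = 1.389%.
At 99%, z = 2.326.
VaR = 2.326 × 1.389% = 3.231%; on $40,000,000 that is $1,292,400.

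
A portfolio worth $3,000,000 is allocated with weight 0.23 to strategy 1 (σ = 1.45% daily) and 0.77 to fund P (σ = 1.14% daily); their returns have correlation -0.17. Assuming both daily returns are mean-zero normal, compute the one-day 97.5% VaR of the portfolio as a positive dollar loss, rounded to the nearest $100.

σ_p² = 0.23²·1.45² + 0.77²·1.14² + 2·-0.17·0.23·0.77·1.45·1.14 = 0.7822 (%²).
σ_p = √0.7822 = 0.884%.
At 97.5%, z = 1.960.
VaR = 1.960 × 0.884% = 1.733%; on $3,000,000 that is $51,990.

$52,000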